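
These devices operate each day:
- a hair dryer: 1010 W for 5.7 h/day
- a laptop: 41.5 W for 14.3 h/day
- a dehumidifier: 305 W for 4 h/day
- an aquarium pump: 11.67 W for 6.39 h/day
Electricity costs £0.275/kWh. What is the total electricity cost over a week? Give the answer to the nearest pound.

£15

hair dryer: 1010 W × 5.7 h × 7 d = 40,299 Wh = 40.3 kWh
laptop: 41.5 W × 14.3 h × 7 d = 4,154 Wh = 4.154 kWh
dehumidifier: 305 W × 4 h × 7 d = 8,540 Wh = 8.54 kWh
aquarium pump: 11.67 W × 6.39 h × 7 d = 522 Wh = 0.522 kWh
Total energy = 40.3 + 4.154 + 8.54 + 0.522 = 53.52 kWh
Cost = 53.52 kWh × £0.275 = £14.72 ≈ £15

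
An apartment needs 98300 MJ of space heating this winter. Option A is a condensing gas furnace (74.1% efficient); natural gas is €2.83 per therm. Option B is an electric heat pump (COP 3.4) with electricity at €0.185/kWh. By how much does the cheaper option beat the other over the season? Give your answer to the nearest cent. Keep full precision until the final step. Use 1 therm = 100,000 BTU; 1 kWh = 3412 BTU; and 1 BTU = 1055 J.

€2072.64

Heat load = 98300 MJ = 98,300,000,000 J / 1055 = 93,175,355 BTU
Gas: input = 93,175,355 / 0.741 = 125,742,720 BTU = 1,257 therm → 1,257 × €2.83 = €3,558.52
Heat pump: 93,175,355 BTU / 3412 = 27,310 kWh heat; / 3.4 = 8,032 kWh in → × €0.185 = €1,485.88
Difference = |€3,558.52 − €1,485.88| = €2,072.64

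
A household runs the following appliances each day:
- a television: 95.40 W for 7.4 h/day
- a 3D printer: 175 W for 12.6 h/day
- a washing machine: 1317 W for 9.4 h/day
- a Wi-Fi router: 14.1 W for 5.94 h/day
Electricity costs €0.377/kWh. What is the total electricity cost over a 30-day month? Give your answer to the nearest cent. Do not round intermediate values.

€173.89

television: 95.40 W × 7.4 h × 30 d = 21,179 Wh = 21.18 kWh
3D printer: 175 W × 12.6 h × 30 d = 66,150 Wh = 66.15 kWh
washing machine: 1317 W × 9.4 h × 30 d = 371,394 Wh = 371.4 kWh
Wi-Fi router: 14.1 W × 5.94 h × 30 d = 2,513 Wh = 2.513 kWh
Total energy = 21.18 + 66.15 + 371.4 + 2.513 = 461.2 kWh
Cost = 461.2 kWh × €0.377 = €173.89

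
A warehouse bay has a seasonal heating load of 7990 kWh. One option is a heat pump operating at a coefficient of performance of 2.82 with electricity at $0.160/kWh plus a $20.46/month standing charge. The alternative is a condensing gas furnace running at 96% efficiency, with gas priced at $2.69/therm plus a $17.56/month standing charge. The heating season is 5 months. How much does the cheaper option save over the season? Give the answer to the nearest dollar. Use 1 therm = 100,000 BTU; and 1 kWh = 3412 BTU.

$296

Heat load = 7990 kWh × 3412 = 27,261,880 BTU
Gas: input = 27,261,880 / 0.96 = 28,397,792 BTU = 284 therm → 284 × $2.69 = $763.90; + 5 × $17.56 standing = $851.70
Heat pump: 27,261,880 BTU / 3412 = 7,990 kWh heat; / 2.82 = 2,833 kWh in → × $0.160 = $453.33; + 5 × $20.46 standing = $555.63
Difference = |$851.70 − $555.63| = $296.07 ≈ $296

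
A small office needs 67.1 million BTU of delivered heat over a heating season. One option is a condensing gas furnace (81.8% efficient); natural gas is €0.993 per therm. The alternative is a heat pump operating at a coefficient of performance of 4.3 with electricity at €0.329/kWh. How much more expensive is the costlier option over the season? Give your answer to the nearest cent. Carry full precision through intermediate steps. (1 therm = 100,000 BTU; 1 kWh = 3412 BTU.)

Heat load = 67.1 × 10⁶ BTU = 67,100,000 BTU
Gas: input = 67,100,000 / 0.818 = 82,029,340 BTU = 820.3 therm → 820.3 × €0.993 = €814.55
Heat pump: 67,100,000 BTU / 3412 = 19,670 kWh heat; / 4.3 = 4,573 kWh in → × €0.329 = €1,504.67
Difference = |€814.55 − €1,504.67| = €690.12

€690.12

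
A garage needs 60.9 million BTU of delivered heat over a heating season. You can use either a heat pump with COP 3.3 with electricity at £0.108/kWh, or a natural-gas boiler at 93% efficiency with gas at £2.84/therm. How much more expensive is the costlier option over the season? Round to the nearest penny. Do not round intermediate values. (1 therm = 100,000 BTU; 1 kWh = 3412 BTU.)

£1275.60

Heat load = 60.9 × 10⁶ BTU = 60,900,000 BTU
Gas: input = 60,900,000 / 0.93 = 65,483,871 BTU = 654.8 therm → 654.8 × £2.84 = £1,859.74
Heat pump: 60,900,000 BTU / 3412 = 17,850 kWh heat; / 3.3 = 5,409 kWh in → × £0.108 = £584.14
Difference = |£1,859.74 − £584.14| = £1,275.60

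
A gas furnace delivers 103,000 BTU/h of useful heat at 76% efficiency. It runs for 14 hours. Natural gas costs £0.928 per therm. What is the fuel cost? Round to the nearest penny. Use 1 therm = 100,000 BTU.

£17.61

Heat delivered = 103,000 BTU/h × 14 h = 1,442,000 BTU
Gas input = 1,442,000 / 0.76 = 1,897,368 BTU
= 1,897,368 / 100,000 = 18.97 therm
Cost = 18.97 × £0.928/therm = £17.61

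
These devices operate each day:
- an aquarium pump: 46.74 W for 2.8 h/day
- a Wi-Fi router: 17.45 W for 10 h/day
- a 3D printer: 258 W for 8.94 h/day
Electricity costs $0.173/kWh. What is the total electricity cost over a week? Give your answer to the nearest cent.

$3.16

aquarium pump: 46.74 W × 2.8 h × 7 d = 916 Wh = 0.9161 kWh
Wi-Fi router: 17.45 W × 10 h × 7 d = 1,222 Wh = 1.222 kWh
3D printer: 258 W × 8.94 h × 7 d = 16,146 Wh = 16.15 kWh
Total energy = 0.9161 + 1.222 + 16.15 = 18.28 kWh
Cost = 18.28 kWh × $0.173 = $3.16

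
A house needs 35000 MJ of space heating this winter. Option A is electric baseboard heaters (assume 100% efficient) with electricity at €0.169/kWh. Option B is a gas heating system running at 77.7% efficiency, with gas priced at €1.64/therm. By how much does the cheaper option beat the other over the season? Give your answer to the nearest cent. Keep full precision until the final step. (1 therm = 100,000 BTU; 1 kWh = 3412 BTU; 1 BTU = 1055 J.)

Heat load = 35000 MJ = 35,000,000,000 J / 1055 = 33,175,355 BTU
Gas: input = 33,175,355 / 0.777 = 42,696,725 BTU = 427 therm → 427 × €1.64 = €700.23
Electric: 33,175,355 BTU / 3412 = 9,723 kWh → × €0.169 = €1,643.21
Difference = |€700.23 − €1,643.21| = €942.98

€942.98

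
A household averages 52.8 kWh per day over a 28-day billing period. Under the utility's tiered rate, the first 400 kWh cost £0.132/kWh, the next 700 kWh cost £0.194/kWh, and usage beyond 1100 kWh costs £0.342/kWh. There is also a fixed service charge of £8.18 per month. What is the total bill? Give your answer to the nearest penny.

£326.19

Usage = 52.8 kWh/day × 28 days = 1478.4 kWh
First 400 kWh × £0.132 = £52.80
Next 700 kWh × £0.194 = £135.80
Remaining 378.4 kWh × £0.342 = £129.41
Energy charge = £318.01; + service £8.18 = £326.19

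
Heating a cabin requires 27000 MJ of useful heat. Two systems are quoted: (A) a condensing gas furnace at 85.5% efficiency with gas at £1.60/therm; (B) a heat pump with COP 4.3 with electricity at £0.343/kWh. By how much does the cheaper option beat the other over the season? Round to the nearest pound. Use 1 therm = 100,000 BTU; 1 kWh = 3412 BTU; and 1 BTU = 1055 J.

£119

Heat load = 27000 MJ = 27,000,000,000 J / 1055 = 25,592,417 BTU
Gas: input = 25,592,417 / 0.855 = 29,932,652 BTU = 299.3 therm → 299.3 × £1.60 = £478.92
Heat pump: 25,592,417 BTU / 3412 = 7,501 kWh heat; / 4.3 = 1,744 kWh in → × £0.343 = £598.31
Difference = |£478.92 − £598.31| = £119.39 ≈ £119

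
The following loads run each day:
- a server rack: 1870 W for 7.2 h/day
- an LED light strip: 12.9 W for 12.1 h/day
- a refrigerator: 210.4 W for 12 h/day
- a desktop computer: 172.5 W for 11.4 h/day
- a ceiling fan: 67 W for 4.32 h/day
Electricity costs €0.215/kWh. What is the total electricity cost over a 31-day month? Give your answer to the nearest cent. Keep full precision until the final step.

server rack: 1870 W × 7.2 h × 31 d = 417,384 Wh = 417.4 kWh
LED light strip: 12.9 W × 12.1 h × 31 d = 4,839 Wh = 4.839 kWh
refrigerator: 210.4 W × 12 h × 31 d = 78,269 Wh = 78.27 kWh
desktop computer: 172.5 W × 11.4 h × 31 d = 60,962 Wh = 60.96 kWh
ceiling fan: 67 W × 4.32 h × 31 d = 8,973 Wh = 8.973 kWh
Total energy = 417.4 + 4.839 + 78.27 + 60.96 + 8.973 = 570.4 kWh
Cost = 570.4 kWh × €0.215 = €122.64

€122.64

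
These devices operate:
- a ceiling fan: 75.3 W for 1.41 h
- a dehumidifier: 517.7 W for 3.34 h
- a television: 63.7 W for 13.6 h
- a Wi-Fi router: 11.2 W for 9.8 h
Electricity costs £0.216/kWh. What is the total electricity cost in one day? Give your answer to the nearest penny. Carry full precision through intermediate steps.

£0.61

ceiling fan: 75.3 W × 1.41 h = 106 Wh = 0.1062 kWh
dehumidifier: 517.7 W × 3.34 h = 1,729 Wh = 1.729 kWh
television: 63.7 W × 13.6 h = 866 Wh = 0.8663 kWh
Wi-Fi router: 11.2 W × 9.8 h = 110 Wh = 0.1098 kWh
Total energy = 0.1062 + 1.729 + 0.8663 + 0.1098 = 2.811 kWh
Cost = 2.811 kWh × £0.216 = £0.61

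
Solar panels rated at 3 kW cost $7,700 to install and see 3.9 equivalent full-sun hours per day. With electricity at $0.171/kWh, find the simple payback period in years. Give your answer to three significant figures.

10.5 years

Daily generation = 3 kW × 3.9 h = 11.7 kWh
Annual generation = 11.7 × 365 = 4270.5 kWh
Annual savings = 4270.5 × $0.171 = $730.26
Payback = $7,700 / $730.26 = 10.5 years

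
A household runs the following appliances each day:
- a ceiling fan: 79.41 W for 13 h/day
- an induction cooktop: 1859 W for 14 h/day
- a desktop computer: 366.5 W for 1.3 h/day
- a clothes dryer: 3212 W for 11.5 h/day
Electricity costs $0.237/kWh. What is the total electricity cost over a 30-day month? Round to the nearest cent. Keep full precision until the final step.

ceiling fan: 79.41 W × 13 h × 30 d = 30,970 Wh = 30.97 kWh
induction cooktop: 1859 W × 14 h × 30 d = 780,780 Wh = 780.8 kWh
desktop computer: 366.5 W × 1.3 h × 30 d = 14,294 Wh = 14.29 kWh
clothes dryer: 3212 W × 11.5 h × 30 d = 1,108,140 Wh = 1,108 kWh
Total energy = 30.97 + 780.8 + 14.29 + 1,108 = 1,934 kWh
Cost = 1,934 kWh × $0.237 = $458.40

$458.40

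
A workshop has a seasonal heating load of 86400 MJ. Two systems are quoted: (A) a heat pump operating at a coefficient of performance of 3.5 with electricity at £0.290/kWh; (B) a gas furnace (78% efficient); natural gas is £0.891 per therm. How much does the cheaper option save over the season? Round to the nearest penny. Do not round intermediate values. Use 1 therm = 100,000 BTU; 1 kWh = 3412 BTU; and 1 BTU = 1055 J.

£1053.26

Heat load = 86400 MJ = 86,400,000,000 J / 1055 = 81,895,735 BTU
Gas: input = 81,895,735 / 0.78 = 104,994,532 BTU = 1,050 therm → 1,050 × £0.891 = £935.50
Heat pump: 81,895,735 BTU / 3412 = 24,000 kWh heat; / 3.5 = 6,858 kWh in → × £0.290 = £1,988.76
Difference = |£935.50 − £1,988.76| = £1,053.26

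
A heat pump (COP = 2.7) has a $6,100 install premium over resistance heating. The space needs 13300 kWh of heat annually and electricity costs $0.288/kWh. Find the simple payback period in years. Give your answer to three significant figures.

2.53 years

Resistance: 13300 kWh × $0.288 = $3,830.40/yr
Heat pump: 13300 / 2.7 = 4926 kWh in → × $0.288 = $1,418.67/yr
Annual savings = $2,411.73
Payback = $6,100 / $2,411.73 = 2.53 years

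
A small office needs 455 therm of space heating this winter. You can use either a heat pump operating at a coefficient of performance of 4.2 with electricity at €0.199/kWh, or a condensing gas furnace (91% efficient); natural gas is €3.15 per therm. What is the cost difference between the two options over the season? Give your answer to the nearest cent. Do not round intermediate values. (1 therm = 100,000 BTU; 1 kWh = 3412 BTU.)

€943.16

Heat load = 455 therm × 100,000 = 45,500,000 BTU
Gas: input = 45,500,000 / 0.91 = 50,000,000 BTU = 500 therm → 500 × €3.15 = €1,575.00
Heat pump: 45,500,000 BTU / 3412 = 13,340 kWh heat; / 4.2 = 3,175 kWh in → × €0.199 = €631.84
Difference = |€1,575.00 − €631.84| = €943.16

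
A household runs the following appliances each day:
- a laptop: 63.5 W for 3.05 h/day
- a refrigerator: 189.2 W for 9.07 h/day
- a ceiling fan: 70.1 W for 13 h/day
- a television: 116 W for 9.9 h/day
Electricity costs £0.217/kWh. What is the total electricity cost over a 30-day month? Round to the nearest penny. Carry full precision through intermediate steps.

laptop: 63.5 W × 3.05 h × 30 d = 5,810 Wh = 5.81 kWh
refrigerator: 189.2 W × 9.07 h × 30 d = 51,481 Wh = 51.48 kWh
ceiling fan: 70.1 W × 13 h × 30 d = 27,339 Wh = 27.34 kWh
television: 116 W × 9.9 h × 30 d = 34,452 Wh = 34.45 kWh
Total energy = 5.81 + 51.48 + 27.34 + 34.45 = 119.1 kWh
Cost = 119.1 kWh × £0.217 = £25.84

£25.84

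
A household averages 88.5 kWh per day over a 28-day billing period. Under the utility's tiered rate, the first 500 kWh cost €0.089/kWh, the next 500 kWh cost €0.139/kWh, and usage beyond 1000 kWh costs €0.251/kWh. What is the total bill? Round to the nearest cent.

Usage = 88.5 kWh/day × 28 days = 2478 kWh
First 500 kWh × €0.089 = €44.50
Next 500 kWh × €0.139 = €69.50
Remaining 1478 kWh × €0.251 = €370.98
Total = €484.98

€484.98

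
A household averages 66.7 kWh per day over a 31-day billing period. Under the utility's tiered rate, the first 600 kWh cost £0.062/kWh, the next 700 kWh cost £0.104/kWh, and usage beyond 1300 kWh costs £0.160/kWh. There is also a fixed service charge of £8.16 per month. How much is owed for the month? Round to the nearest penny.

£240.99

Usage = 66.7 kWh/day × 31 days = 2067.7 kWh
First 600 kWh × £0.062 = £37.20
Next 700 kWh × £0.104 = £72.80
Remaining 767.7 kWh × £0.160 = £122.83
Energy charge = £232.83; + service £8.16 = £240.99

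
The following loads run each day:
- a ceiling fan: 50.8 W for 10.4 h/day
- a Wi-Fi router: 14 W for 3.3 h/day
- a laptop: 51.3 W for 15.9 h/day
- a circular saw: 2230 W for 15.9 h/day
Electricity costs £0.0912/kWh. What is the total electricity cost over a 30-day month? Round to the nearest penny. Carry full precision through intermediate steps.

ceiling fan: 50.8 W × 10.4 h × 30 d = 15,850 Wh = 15.85 kWh
Wi-Fi router: 14 W × 3.3 h × 30 d = 1,386 Wh = 1.386 kWh
laptop: 51.3 W × 15.9 h × 30 d = 24,470 Wh = 24.47 kWh
circular saw: 2230 W × 15.9 h × 30 d = 1,063,710 Wh = 1,064 kWh
Total energy = 15.85 + 1.386 + 24.47 + 1,064 = 1,105 kWh
Cost = 1,105 kWh × £0.0912 = £100.81

£100.81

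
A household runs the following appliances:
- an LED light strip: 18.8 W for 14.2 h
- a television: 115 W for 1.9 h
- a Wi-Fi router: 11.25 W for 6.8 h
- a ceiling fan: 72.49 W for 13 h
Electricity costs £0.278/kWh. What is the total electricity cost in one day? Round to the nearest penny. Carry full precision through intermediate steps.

LED light strip: 18.8 W × 14.2 h = 267 Wh = 0.267 kWh
television: 115 W × 1.9 h = 218 Wh = 0.2185 kWh
Wi-Fi router: 11.25 W × 6.8 h = 76 Wh = 0.0765 kWh
ceiling fan: 72.49 W × 13 h = 942 Wh = 0.9424 kWh
Total energy = 0.267 + 0.2185 + 0.0765 + 0.9424 = 1.504 kWh
Cost = 1.504 kWh × £0.278 = £0.42

£0.42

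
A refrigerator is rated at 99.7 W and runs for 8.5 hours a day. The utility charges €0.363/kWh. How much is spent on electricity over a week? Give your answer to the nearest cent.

€2.15

Energy = 99.7 W × 8.5 h/day × 7 days = 5,932 Wh = 5.932 kWh
Cost = 5.932 kWh × €0.363/kWh = €2.15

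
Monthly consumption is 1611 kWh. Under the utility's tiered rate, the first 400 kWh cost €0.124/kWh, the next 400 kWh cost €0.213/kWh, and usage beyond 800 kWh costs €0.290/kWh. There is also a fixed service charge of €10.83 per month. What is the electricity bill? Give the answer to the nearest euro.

First 400 kWh × €0.124 = €49.60
Next 400 kWh × €0.213 = €85.20
Remaining 811 kWh × €0.290 = €235.19
Energy charge = €369.99; + service €10.83 = €380.82 ≈ €381

€381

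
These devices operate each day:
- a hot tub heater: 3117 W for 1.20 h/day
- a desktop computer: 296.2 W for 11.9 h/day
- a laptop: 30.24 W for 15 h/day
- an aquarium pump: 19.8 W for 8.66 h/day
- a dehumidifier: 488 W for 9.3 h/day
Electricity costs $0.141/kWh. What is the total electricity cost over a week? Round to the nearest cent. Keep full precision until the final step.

$12.27

hot tub heater: 3117 W × 1.20 h × 7 d = 26,183 Wh = 26.18 kWh
desktop computer: 296.2 W × 11.9 h × 7 d = 24,673 Wh = 24.67 kWh
laptop: 30.24 W × 15 h × 7 d = 3,175 Wh = 3.175 kWh
aquarium pump: 19.8 W × 8.66 h × 7 d = 1,200 Wh = 1.2 kWh
dehumidifier: 488 W × 9.3 h × 7 d = 31,769 Wh = 31.77 kWh
Total energy = 26.18 + 24.67 + 3.175 + 1.2 + 31.77 = 87 kWh
Cost = 87 kWh × $0.141 = $12.27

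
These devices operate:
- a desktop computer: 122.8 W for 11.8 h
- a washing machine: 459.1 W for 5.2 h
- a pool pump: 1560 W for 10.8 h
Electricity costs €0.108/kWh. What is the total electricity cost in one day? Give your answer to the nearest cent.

desktop computer: 122.8 W × 11.8 h = 1,449 Wh = 1.449 kWh
washing machine: 459.1 W × 5.2 h = 2,387 Wh = 2.387 kWh
pool pump: 1560 W × 10.8 h = 16,848 Wh = 16.85 kWh
Total energy = 1.449 + 2.387 + 16.85 = 20.68 kWh
Cost = 20.68 kWh × €0.108 = €2.23

€2.23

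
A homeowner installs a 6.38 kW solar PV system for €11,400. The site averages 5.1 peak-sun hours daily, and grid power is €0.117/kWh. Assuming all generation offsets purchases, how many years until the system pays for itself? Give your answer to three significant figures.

8.20 years

Daily generation = 6.38 kW × 5.1 h = 32.54 kWh
Annual generation = 32.54 × 365 = 11876 kWh
Annual savings = 11876 × €0.117 = €1,389.54
Payback = €11,400 / €1,389.54 = 8.2 years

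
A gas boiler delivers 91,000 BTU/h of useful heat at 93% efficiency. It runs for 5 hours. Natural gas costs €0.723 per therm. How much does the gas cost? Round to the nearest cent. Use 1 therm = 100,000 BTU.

Heat delivered = 91,000 BTU/h × 5 h = 455,000 BTU
Gas input = 455,000 / 0.93 = 489,247 BTU
= 489,247 / 100,000 = 4.892 therm
Cost = 4.892 × €0.723/therm = €3.54

€3.54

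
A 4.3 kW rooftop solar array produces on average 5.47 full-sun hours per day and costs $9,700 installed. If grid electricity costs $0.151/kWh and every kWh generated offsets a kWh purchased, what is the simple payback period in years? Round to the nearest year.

7 years

Daily generation = 4.3 kW × 5.47 h = 23.52 kWh
Annual generation = 23.52 × 365 = 8585.2 kWh
Annual savings = 8585.2 × $0.151 = $1,296.36
Payback = $9,700 / $1,296.36 = 7.48 years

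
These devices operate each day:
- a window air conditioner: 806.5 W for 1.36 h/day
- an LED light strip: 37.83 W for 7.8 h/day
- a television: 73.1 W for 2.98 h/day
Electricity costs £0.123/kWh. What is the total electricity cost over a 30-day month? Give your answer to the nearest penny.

£5.94

window air conditioner: 806.5 W × 1.36 h × 30 d = 32,905 Wh = 32.91 kWh
LED light strip: 37.83 W × 7.8 h × 30 d = 8,852 Wh = 8.852 kWh
television: 73.1 W × 2.98 h × 30 d = 6,535 Wh = 6.535 kWh
Total energy = 32.91 + 8.852 + 6.535 = 48.29 kWh
Cost = 48.29 kWh × £0.123 = £5.94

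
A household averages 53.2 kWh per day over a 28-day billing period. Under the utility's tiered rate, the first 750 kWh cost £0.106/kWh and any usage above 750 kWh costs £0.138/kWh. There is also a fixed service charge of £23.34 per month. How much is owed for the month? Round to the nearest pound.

£205

Usage = 53.2 kWh/day × 28 days = 1489.6 kWh
First 750 kWh × £0.106 = £79.50
Remaining 739.6 kWh × £0.138 = £102.06
Energy charge = £181.56; + service £23.34 = £204.90 ≈ £205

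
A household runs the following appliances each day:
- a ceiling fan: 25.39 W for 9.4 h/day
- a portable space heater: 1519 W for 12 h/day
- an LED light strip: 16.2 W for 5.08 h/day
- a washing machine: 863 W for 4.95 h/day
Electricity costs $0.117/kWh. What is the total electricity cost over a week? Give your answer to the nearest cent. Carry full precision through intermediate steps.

ceiling fan: 25.39 W × 9.4 h × 7 d = 1,671 Wh = 1.671 kWh
portable space heater: 1519 W × 12 h × 7 d = 127,596 Wh = 127.6 kWh
LED light strip: 16.2 W × 5.08 h × 7 d = 576 Wh = 0.5761 kWh
washing machine: 863 W × 4.95 h × 7 d = 29,903 Wh = 29.9 kWh
Total energy = 1.671 + 127.6 + 0.5761 + 29.9 = 159.7 kWh
Cost = 159.7 kWh × $0.117 = $18.69

$18.69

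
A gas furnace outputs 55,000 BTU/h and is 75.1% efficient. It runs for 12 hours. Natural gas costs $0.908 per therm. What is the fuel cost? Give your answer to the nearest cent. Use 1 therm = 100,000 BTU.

$7.98

Heat delivered = 55,000 BTU/h × 12 h = 660,000 BTU
Gas input = 660,000 / 0.751 = 878,828 BTU
= 878,828 / 100,000 = 8.788 therm
Cost = 8.788 × $0.908/therm = $7.98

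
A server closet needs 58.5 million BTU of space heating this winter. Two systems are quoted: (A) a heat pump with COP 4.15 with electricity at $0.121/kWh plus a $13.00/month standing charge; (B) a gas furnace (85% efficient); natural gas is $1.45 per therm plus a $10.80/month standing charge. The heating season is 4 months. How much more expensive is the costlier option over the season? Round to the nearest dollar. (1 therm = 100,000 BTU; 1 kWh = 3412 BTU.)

Heat load = 58.5 × 10⁶ BTU = 58,500,000 BTU
Gas: input = 58,500,000 / 0.85 = 68,823,529 BTU = 688.2 therm → 688.2 × $1.45 = $997.94; + 4 × $10.80 standing = $1,041.14
Heat pump: 58,500,000 BTU / 3412 = 17,150 kWh heat; / 4.15 = 4,131 kWh in → × $0.121 = $499.90; + 4 × $13.00 standing = $551.90
Difference = |$1,041.14 − $551.90| = $489.24 ≈ $489

$489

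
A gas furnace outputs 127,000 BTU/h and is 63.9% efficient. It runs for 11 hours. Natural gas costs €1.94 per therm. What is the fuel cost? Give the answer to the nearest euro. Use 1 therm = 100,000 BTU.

Heat delivered = 127,000 BTU/h × 11 h = 1,397,000 BTU
Gas input = 1,397,000 / 0.639 = 2,186,228 BTU
= 2,186,228 / 100,000 = 21.86 therm
Cost = 21.86 × €1.94/therm = €42.41 ≈ €42

€42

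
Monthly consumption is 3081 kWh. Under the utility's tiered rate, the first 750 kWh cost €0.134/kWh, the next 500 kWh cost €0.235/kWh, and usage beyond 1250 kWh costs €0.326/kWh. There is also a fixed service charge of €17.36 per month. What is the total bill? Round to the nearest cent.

€832.27

First 750 kWh × €0.134 = €100.50
Next 500 kWh × €0.235 = €117.50
Remaining 1831 kWh × €0.326 = €596.91
Energy charge = €814.91; + service €17.36 = €832.27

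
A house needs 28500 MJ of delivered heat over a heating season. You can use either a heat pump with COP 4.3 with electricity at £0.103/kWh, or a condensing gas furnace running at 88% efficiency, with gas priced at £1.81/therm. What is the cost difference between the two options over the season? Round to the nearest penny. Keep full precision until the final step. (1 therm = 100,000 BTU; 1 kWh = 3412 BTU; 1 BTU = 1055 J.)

£365.98

Heat load = 28500 MJ = 28,500,000,000 J / 1055 = 27,014,218 BTU
Gas: input = 27,014,218 / 0.88 = 30,697,975 BTU = 307 therm → 307 × £1.81 = £555.63
Heat pump: 27,014,218 BTU / 3412 = 7,917 kWh heat; / 4.3 = 1,841 kWh in → × £0.103 = £189.65
Difference = |£555.63 − £189.65| = £365.98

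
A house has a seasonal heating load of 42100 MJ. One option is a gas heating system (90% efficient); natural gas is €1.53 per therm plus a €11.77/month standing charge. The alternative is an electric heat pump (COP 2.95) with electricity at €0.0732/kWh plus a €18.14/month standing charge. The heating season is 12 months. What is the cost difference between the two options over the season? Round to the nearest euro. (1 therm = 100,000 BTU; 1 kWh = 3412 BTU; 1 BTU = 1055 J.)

€312

Heat load = 42100 MJ = 42,100,000,000 J / 1055 = 39,905,213 BTU
Gas: input = 39,905,213 / 0.90 = 44,339,126 BTU = 443.4 therm → 443.4 × €1.53 = €678.39; + 12 × €11.77 standing = €819.63
Heat pump: 39,905,213 BTU / 3412 = 11,700 kWh heat; / 2.95 = 3,965 kWh in → × €0.0732 = €290.21; + 12 × €18.14 standing = €507.89
Difference = |€819.63 − €507.89| = €311.74 ≈ €312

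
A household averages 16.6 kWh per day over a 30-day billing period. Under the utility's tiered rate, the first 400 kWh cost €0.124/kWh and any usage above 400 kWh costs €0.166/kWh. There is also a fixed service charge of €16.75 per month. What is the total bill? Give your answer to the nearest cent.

Usage = 16.6 kWh/day × 30 days = 498 kWh
First 400 kWh × €0.124 = €49.60
Remaining 98 kWh × €0.166 = €16.27
Energy charge = €65.87; + service €16.75 = €82.62

€82.62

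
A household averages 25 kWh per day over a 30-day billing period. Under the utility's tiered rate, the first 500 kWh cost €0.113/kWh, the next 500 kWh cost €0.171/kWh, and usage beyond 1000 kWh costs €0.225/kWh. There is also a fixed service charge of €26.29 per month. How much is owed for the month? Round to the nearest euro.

€126

Usage = 25 kWh/day × 30 days = 750 kWh
First 500 kWh × €0.113 = €56.50
Next 250 kWh × €0.171 = €42.75
Remaining tier: 0 kWh (not reached)
Energy charge = €99.25; + service €26.29 = €125.54 ≈ €126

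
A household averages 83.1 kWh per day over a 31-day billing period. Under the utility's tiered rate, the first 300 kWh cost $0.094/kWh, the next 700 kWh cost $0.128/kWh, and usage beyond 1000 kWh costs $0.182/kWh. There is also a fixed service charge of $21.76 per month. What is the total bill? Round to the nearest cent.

$426.41

Usage = 83.1 kWh/day × 31 days = 2576.1 kWh
First 300 kWh × $0.094 = $28.20
Next 700 kWh × $0.128 = $89.60
Remaining 1576.1 kWh × $0.182 = $286.85
Energy charge = $404.65; + service $21.76 = $426.41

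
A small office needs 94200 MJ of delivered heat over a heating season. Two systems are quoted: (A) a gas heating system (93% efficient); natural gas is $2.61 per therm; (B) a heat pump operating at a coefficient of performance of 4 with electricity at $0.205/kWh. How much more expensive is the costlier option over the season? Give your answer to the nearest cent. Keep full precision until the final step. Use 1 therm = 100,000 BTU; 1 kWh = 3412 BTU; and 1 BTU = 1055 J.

Heat load = 94200 MJ = 94,200,000,000 J / 1055 = 89,289,100 BTU
Gas: input = 89,289,100 / 0.93 = 96,009,784 BTU = 960.1 therm → 960.1 × $2.61 = $2,505.86
Heat pump: 89,289,100 BTU / 3412 = 26,170 kWh heat; / 4 = 6,542 kWh in → × $0.205 = $1,341.17
Difference = |$2,505.86 − $1,341.17| = $1,164.69

$1164.69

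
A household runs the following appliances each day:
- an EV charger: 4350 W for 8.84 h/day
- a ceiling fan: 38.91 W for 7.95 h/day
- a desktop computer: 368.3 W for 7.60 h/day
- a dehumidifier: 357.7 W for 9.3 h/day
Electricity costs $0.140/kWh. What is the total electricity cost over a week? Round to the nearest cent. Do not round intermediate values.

EV charger: 4350 W × 8.84 h × 7 d = 269,178 Wh = 269.2 kWh
ceiling fan: 38.91 W × 7.95 h × 7 d = 2,165 Wh = 2.165 kWh
desktop computer: 368.3 W × 7.60 h × 7 d = 19,594 Wh = 19.59 kWh
dehumidifier: 357.7 W × 9.3 h × 7 d = 23,286 Wh = 23.29 kWh
Total energy = 269.2 + 2.165 + 19.59 + 23.29 = 314.2 kWh
Cost = 314.2 kWh × $0.140 = $43.99

$43.99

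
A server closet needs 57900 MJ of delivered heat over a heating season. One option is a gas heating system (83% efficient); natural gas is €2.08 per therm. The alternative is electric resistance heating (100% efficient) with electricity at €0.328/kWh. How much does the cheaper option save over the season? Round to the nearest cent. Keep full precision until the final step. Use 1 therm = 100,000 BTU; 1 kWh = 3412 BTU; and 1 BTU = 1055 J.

€3900.49

Heat load = 57900 MJ = 57,900,000,000 J / 1055 = 54,881,517 BTU
Gas: input = 54,881,517 / 0.83 = 66,122,309 BTU = 661.2 therm → 661.2 × €2.08 = €1,375.34
Electric: 54,881,517 BTU / 3412 = 16,080 kWh → × €0.328 = €5,275.83
Difference = |€1,375.34 − €5,275.83| = €3,900.49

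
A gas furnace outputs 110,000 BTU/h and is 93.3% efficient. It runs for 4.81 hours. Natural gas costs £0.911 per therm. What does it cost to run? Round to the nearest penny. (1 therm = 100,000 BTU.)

£5.17

Heat delivered = 110,000 BTU/h × 4.81 h = 529,100 BTU
Gas input = 529,100 / 0.933 = 567,095 BTU
= 567,095 / 100,000 = 5.671 therm
Cost = 5.671 × £0.911/therm = £5.17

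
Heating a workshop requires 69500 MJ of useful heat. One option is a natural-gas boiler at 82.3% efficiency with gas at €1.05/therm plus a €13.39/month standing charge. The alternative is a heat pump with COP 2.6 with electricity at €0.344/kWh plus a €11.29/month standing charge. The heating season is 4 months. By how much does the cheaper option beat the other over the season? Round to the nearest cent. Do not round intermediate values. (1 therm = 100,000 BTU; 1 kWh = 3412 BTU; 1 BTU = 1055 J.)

€1705.65

Heat load = 69500 MJ = 69,500,000,000 J / 1055 = 65,876,777 BTU
Gas: input = 65,876,777 / 0.823 = 80,044,687 BTU = 800.4 therm → 800.4 × €1.05 = €840.47; + 4 × €13.39 standing = €894.03
Heat pump: 65,876,777 BTU / 3412 = 19,310 kWh heat; / 2.6 = 7,426 kWh in → × €0.344 = €2,554.51; + 4 × €11.29 standing = €2,599.67
Difference = |€894.03 − €2,599.67| = €1,705.65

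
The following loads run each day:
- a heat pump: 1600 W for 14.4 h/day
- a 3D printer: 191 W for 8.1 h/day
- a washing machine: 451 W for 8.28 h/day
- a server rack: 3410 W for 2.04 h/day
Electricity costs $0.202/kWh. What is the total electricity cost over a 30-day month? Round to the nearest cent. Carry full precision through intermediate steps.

$213.78

heat pump: 1600 W × 14.4 h × 30 d = 691,200 Wh = 691.2 kWh
3D printer: 191 W × 8.1 h × 30 d = 46,413 Wh = 46.41 kWh
washing machine: 451 W × 8.28 h × 30 d = 112,028 Wh = 112 kWh
server rack: 3410 W × 2.04 h × 30 d = 208,692 Wh = 208.7 kWh
Total energy = 691.2 + 46.41 + 112 + 208.7 = 1,058 kWh
Cost = 1,058 kWh × $0.202 = $213.78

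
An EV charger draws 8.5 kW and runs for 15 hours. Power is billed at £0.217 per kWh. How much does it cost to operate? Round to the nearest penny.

Energy = 8500 W × 15 h = 127,500 Wh = 127.5 kWh
Cost = 127.5 kWh × £0.217/kWh = £27.67

£27.67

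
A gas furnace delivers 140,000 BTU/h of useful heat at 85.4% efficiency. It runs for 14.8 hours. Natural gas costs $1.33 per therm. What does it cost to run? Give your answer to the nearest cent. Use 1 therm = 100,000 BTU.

$32.27

Heat delivered = 140,000 BTU/h × 14.8 h = 2,072,000 BTU
Gas input = 2,072,000 / 0.854 = 2,426,230 BTU
= 2,426,230 / 100,000 = 24.26 therm
Cost = 24.26 × $1.33/therm = $32.27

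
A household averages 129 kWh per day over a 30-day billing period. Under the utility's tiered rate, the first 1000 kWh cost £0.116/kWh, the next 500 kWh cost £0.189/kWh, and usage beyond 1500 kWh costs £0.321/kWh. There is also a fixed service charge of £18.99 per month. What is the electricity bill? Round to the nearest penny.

Usage = 129 kWh/day × 30 days = 3870 kWh
First 1000 kWh × £0.116 = £116.00
Next 500 kWh × £0.189 = £94.50
Remaining 2370 kWh × £0.321 = £760.77
Energy charge = £971.27; + service £18.99 = £990.26

£990.26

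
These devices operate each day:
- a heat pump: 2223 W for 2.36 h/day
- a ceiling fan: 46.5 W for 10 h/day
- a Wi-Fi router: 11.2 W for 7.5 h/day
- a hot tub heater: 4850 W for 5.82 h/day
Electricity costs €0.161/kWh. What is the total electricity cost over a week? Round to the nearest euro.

€38

heat pump: 2223 W × 2.36 h × 7 d = 36,724 Wh = 36.72 kWh
ceiling fan: 46.5 W × 10 h × 7 d = 3,255 Wh = 3.255 kWh
Wi-Fi router: 11.2 W × 7.5 h × 7 d = 588 Wh = 0.588 kWh
hot tub heater: 4850 W × 5.82 h × 7 d = 197,589 Wh = 197.6 kWh
Total energy = 36.72 + 3.255 + 0.588 + 197.6 = 238.2 kWh
Cost = 238.2 kWh × €0.161 = €38.34 ≈ €38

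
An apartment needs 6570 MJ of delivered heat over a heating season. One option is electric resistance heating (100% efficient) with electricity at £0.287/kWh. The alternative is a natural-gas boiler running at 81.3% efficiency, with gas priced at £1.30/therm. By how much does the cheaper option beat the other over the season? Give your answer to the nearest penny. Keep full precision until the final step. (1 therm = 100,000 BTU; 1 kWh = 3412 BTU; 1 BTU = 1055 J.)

Heat load = 6570 MJ = 6,570,000,000 J / 1055 = 6,227,488 BTU
Gas: input = 6,227,488 / 0.813 = 7,659,887 BTU = 76.6 therm → 76.6 × £1.30 = £99.58
Electric: 6,227,488 BTU / 3412 = 1,825 kWh → × £0.287 = £523.82
Difference = |£99.58 − £523.82| = £424.25

£424.25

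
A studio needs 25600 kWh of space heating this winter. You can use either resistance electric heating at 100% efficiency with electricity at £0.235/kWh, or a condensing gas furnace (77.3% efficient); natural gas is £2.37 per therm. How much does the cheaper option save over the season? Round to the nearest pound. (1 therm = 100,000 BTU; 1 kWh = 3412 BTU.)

£3338

Heat load = 25600 kWh × 3412 = 87,347,200 BTU
Gas: input = 87,347,200 / 0.773 = 112,997,671 BTU = 1,130 therm → 1,130 × £2.37 = £2,678.04
Electric: 87,347,200 BTU / 3412 = 25,600 kWh → × £0.235 = £6,016.00
Difference = |£2,678.04 − £6,016.00| = £3,337.96 ≈ £3338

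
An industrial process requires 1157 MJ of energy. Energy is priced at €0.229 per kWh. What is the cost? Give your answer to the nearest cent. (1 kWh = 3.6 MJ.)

€73.60

1157 MJ × (0.27778 kWh/MJ) = 321.4 kWh
Cost = 321.4 kWh × €0.229/kWh = €73.60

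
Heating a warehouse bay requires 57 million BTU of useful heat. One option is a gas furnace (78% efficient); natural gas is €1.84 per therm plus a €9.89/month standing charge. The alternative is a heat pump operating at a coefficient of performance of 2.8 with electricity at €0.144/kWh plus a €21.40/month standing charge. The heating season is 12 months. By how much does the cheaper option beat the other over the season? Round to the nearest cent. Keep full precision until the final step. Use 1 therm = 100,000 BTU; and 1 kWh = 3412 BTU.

€347.34

Heat load = 57 × 10⁶ BTU = 57,000,000 BTU
Gas: input = 57,000,000 / 0.78 = 73,076,923 BTU = 730.8 therm → 730.8 × €1.84 = €1,344.62; + 12 × €9.89 standing = €1,463.30
Heat pump: 57,000,000 BTU / 3412 = 16,710 kWh heat; / 2.8 = 5,966 kWh in → × €0.144 = €859.15; + 12 × €21.40 standing = €1,115.95
Difference = |€1,463.30 − €1,115.95| = €347.34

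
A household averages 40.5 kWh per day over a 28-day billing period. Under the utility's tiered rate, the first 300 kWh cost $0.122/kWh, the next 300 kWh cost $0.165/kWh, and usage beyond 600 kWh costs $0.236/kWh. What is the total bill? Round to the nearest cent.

Usage = 40.5 kWh/day × 28 days = 1134 kWh
First 300 kWh × $0.122 = $36.60
Next 300 kWh × $0.165 = $49.50
Remaining 534 kWh × $0.236 = $126.02
Total = $212.12

$212.12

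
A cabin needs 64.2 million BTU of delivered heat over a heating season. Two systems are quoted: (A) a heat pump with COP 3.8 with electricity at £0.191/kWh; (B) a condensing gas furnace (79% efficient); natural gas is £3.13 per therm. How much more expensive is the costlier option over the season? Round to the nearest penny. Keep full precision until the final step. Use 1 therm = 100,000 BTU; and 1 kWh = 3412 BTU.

Heat load = 64.2 × 10⁶ BTU = 64,200,000 BTU
Gas: input = 64,200,000 / 0.79 = 81,265,823 BTU = 812.7 therm → 812.7 × £3.13 = £2,543.62
Heat pump: 64,200,000 BTU / 3412 = 18,820 kWh heat; / 3.8 = 4,952 kWh in → × £0.191 = £945.75
Difference = |£2,543.62 − £945.75| = £1,597.87

£1597.87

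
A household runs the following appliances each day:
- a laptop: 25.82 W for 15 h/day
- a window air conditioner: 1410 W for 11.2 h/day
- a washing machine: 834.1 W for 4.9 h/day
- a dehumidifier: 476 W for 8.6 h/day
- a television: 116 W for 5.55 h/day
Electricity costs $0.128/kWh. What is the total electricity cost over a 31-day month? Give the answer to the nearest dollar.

laptop: 25.82 W × 15 h × 31 d = 12,006 Wh = 12.01 kWh
window air conditioner: 1410 W × 11.2 h × 31 d = 489,552 Wh = 489.6 kWh
washing machine: 834.1 W × 4.9 h × 31 d = 126,700 Wh = 126.7 kWh
dehumidifier: 476 W × 8.6 h × 31 d = 126,902 Wh = 126.9 kWh
television: 116 W × 5.55 h × 31 d = 19,958 Wh = 19.96 kWh
Total energy = 12.01 + 489.6 + 126.7 + 126.9 + 19.96 = 775.1 kWh
Cost = 775.1 kWh × $0.128 = $99.22 ≈ $99

$99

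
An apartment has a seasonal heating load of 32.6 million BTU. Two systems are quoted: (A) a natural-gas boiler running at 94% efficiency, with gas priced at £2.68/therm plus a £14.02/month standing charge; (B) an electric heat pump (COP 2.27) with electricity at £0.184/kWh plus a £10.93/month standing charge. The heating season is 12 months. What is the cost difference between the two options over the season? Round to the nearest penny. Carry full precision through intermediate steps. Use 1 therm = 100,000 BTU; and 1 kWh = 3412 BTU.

£192.06

Heat load = 32.6 × 10⁶ BTU = 32,600,000 BTU
Gas: input = 32,600,000 / 0.94 = 34,680,851 BTU = 346.8 therm → 346.8 × £2.68 = £929.45; + 12 × £14.02 standing = £1,097.69
Heat pump: 32,600,000 BTU / 3412 = 9,555 kWh heat; / 2.27 = 4,209 kWh in → × £0.184 = £774.46; + 12 × £10.93 standing = £905.62
Difference = |£1,097.69 − £905.62| = £192.06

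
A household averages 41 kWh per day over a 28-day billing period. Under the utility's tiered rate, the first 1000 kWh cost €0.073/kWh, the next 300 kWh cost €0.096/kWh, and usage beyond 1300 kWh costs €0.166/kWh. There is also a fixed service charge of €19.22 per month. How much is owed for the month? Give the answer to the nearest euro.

Usage = 41 kWh/day × 28 days = 1148 kWh
First 1000 kWh × €0.073 = €73.00
Next 148 kWh × €0.096 = €14.21
Remaining tier: 0 kWh (not reached)
Energy charge = €87.21; + service €19.22 = €106.43 ≈ €106

€106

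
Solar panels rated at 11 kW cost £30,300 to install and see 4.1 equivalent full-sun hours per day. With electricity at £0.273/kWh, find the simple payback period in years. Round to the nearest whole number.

Daily generation = 11 kW × 4.1 h = 45.1 kWh
Annual generation = 45.1 × 365 = 16461 kWh
Annual savings = 16461 × £0.273 = £4,493.99
Payback = £30,300 / £4,493.99 = 6.74 years

7 years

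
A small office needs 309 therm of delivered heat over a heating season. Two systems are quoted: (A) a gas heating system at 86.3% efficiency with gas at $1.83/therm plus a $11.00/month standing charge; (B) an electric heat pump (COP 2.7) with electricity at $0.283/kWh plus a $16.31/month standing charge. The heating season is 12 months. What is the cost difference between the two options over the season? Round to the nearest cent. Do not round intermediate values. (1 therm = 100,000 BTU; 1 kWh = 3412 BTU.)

$357.71

Heat load = 309 therm × 100,000 = 30,900,000 BTU
Gas: input = 30,900,000 / 0.863 = 35,805,330 BTU = 358.1 therm → 358.1 × $1.83 = $655.24; + 12 × $11.00 standing = $787.24
Heat pump: 30,900,000 BTU / 3412 = 9,056 kWh heat; / 2.7 = 3,354 kWh in → × $0.283 = $949.23; + 12 × $16.31 standing = $1,144.95
Difference = |$787.24 − $1,144.95| = $357.71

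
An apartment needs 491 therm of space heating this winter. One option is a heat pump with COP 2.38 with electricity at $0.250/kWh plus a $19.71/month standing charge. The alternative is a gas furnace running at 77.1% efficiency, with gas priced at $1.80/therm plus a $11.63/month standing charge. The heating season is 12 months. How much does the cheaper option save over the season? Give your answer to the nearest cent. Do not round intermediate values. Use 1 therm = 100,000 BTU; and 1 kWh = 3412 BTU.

Heat load = 491 therm × 100,000 = 49,100,000 BTU
Gas: input = 49,100,000 / 0.771 = 63,683,528 BTU = 636.8 therm → 636.8 × $1.80 = $1,146.30; + 12 × $11.63 standing = $1,285.86
Heat pump: 49,100,000 BTU / 3412 = 14,390 kWh heat; / 2.38 = 6,046 kWh in → × $0.250 = $1,511.60; + 12 × $19.71 standing = $1,748.12
Difference = |$1,285.86 − $1,748.12| = $462.25

$462.25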